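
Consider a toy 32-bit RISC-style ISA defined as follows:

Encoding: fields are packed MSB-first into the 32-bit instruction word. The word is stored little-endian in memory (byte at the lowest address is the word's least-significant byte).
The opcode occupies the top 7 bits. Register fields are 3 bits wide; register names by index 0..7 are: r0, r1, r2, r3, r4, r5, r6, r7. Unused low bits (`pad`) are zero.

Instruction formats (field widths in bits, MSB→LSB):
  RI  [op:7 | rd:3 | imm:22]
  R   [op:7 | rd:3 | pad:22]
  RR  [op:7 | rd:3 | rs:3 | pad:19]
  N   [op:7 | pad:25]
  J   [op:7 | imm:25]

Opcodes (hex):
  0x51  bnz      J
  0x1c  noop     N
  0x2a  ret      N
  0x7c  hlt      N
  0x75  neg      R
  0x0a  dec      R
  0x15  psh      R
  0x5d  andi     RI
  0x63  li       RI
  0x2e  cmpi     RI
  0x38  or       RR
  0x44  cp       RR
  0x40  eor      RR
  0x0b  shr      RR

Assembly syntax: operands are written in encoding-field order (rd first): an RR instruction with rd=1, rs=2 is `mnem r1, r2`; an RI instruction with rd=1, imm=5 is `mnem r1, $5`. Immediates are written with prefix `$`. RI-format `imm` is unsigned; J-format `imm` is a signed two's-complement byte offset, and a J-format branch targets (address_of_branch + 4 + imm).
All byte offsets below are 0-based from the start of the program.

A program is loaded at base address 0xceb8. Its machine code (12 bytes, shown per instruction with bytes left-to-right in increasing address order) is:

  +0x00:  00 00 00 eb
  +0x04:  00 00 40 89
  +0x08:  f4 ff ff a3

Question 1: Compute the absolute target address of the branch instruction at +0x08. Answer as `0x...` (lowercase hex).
[08] f4 ff ff a3 → 0xa3fffff4
  op=0xa3fffff4>>25=0x51 ⇒ bnz (J)
  imm: (w>>0)&0x1ffffff=0x1fffff4 (s25→-12) → $-12
  target = base 0xceb8 + off 0x08 + 4 + imm -12 = 0xceb8

0xceb8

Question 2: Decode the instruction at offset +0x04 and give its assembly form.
cp r5, r0

off 0x04: read 00 00 40 89 as little → 0x89400000
  op=0x89400000>>25=0x44 ⇒ cp (RR)
  rd@[24:22]=0x5 ⇒ r5
  rs@[21:19]=0x0 ⇒ r0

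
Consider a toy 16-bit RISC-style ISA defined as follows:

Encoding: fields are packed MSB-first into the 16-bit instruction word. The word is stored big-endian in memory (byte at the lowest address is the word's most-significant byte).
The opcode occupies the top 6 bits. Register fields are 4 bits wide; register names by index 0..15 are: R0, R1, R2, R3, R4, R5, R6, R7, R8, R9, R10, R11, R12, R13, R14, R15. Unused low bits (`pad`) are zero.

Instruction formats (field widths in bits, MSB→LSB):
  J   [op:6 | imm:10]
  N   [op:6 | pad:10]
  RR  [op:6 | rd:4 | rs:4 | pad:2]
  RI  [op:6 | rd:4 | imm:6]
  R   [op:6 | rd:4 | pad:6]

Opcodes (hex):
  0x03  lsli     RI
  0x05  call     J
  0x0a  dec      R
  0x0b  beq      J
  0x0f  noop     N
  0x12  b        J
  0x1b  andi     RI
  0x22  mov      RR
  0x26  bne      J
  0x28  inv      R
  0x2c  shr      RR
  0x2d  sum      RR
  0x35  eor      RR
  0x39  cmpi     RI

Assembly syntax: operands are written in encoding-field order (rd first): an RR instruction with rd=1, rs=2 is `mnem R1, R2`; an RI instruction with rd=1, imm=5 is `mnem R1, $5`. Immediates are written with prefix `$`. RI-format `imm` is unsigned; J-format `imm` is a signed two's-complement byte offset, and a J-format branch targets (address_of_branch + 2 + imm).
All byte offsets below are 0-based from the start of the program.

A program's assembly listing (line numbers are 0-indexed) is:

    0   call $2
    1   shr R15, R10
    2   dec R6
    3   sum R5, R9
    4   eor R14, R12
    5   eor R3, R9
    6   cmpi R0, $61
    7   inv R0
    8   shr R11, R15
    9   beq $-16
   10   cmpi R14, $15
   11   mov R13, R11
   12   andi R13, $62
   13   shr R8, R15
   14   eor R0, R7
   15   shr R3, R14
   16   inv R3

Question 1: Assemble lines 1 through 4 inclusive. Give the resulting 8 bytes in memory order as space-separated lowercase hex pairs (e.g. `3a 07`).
b3 e8 29 80 b5 64 d7 b0

line 1 (shr): pack op=0x2c:6|rd=15:4|rs=10:4|pad=0:2 = 0xb3e8; big→ b3 e8
line 2 (dec): pack op=0xa:6|rd=6:4|pad=0:6 = 0x2980; big→ 29 80
line 3 (sum): pack op=0x2d:6|rd=5:4|rs=9:4|pad=0:2 = 0xb564; big→ b5 64
line 4 (eor): pack op=0x35:6|rd=14:4|rs=12:4|pad=0:2 = 0xd7b0; big→ d7 b0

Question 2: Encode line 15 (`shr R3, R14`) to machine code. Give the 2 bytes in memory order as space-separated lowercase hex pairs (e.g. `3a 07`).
b0 f8

L15: shr op=0x2c:6|rd=3:4|rs=14:4|pad=0:2 ⇒ 0xb0f8 ⇒ big b0 f8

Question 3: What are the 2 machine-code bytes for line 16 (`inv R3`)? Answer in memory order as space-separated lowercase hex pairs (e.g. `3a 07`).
a0 c0

line 16 (inv): pack op=0x28:6|rd=3:4|pad=0:6 = 0xa0c0; big→ a0 c0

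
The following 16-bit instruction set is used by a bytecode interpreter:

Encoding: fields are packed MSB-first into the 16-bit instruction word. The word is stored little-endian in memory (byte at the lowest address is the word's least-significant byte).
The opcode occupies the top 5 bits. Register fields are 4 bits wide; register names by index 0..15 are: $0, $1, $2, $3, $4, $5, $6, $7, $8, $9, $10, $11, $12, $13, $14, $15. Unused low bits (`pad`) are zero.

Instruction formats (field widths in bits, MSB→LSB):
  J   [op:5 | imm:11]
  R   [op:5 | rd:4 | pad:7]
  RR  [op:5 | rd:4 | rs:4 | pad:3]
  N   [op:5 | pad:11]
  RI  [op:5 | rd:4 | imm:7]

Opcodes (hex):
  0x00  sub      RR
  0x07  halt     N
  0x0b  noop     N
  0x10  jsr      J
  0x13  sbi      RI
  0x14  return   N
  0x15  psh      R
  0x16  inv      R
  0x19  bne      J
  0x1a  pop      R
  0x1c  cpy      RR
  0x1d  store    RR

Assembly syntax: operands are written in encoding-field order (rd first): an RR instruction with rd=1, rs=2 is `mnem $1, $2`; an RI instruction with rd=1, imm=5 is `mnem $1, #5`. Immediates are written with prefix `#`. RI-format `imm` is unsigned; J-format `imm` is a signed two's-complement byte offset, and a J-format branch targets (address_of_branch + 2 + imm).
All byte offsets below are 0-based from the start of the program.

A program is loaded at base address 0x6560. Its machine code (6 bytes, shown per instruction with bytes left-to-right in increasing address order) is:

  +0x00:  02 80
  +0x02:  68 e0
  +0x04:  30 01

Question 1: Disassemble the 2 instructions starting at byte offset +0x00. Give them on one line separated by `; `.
@+00  little-endian(02 80) = 0x8002
  opcode bits[15:11]=0x10: jsr/J
  [10:0] imm=2 = #2
@+02  little-endian(68 e0) = 0xe068
  opcode bits[15:11]=0x1c: cpy/RR
  [10:7] rd=0 = $0
  [6:3] rs=13 = $13

jsr #2; cpy $0, $13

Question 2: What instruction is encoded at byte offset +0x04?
+0x04: 30 01 ⇒ word 0x0130 (little)
  op=0x0130>>11=0x0 ⇒ sub (RR)
  rd@[10:7]=0x2 ⇒ $2
  rs@[6:3]=0x6 ⇒ $6

sub $2, $6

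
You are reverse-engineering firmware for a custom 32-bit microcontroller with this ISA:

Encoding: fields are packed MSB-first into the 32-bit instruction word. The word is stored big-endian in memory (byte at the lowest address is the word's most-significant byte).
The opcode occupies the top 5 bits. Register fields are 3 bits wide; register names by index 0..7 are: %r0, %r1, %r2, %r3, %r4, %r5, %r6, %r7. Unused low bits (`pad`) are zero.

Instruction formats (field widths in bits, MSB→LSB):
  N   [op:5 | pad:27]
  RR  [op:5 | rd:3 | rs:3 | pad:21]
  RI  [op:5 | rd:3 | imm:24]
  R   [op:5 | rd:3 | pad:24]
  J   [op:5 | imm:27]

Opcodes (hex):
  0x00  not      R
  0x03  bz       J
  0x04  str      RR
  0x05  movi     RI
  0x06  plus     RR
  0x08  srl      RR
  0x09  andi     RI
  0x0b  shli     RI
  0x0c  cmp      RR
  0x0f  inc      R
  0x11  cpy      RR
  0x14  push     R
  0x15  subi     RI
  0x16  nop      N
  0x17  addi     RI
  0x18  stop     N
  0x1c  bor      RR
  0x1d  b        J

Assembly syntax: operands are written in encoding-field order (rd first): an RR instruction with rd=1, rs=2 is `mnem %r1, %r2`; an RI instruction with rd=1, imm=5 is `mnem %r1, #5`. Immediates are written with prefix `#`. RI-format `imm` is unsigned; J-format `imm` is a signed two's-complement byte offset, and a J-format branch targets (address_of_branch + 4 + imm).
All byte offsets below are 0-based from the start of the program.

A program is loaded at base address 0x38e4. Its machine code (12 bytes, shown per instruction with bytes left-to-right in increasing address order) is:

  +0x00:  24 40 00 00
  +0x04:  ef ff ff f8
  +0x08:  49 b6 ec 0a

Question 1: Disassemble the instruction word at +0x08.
+0x08: 49 b6 ec 0a ⇒ word 0x49b6ec0a (big)
  op=0x49b6ec0a>>27=0x9 ⇒ andi (RI)
  [26:24] rd=1 = %r1
  [23:0] imm=11987978 = #11987978

andi %r1, #11987978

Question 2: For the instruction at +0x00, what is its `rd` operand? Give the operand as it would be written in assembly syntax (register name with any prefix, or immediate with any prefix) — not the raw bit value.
@+00  big-endian(24 40 00 00) = 0x24400000
  op=0x24400000>>27=0x4 ⇒ str (RR)
  rd@[26:24]=0x4 ⇒ %r4
  rs@[23:21]=0x2 ⇒ %r2

%r4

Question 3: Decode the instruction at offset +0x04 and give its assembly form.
@+04  big-endian(ef ff ff f8) = 0xeffffff8
  op=0xeffffff8>>27=0x1d ⇒ b (J)
  [26:0] imm=134217720 (s27→-8) = #-8

b #-8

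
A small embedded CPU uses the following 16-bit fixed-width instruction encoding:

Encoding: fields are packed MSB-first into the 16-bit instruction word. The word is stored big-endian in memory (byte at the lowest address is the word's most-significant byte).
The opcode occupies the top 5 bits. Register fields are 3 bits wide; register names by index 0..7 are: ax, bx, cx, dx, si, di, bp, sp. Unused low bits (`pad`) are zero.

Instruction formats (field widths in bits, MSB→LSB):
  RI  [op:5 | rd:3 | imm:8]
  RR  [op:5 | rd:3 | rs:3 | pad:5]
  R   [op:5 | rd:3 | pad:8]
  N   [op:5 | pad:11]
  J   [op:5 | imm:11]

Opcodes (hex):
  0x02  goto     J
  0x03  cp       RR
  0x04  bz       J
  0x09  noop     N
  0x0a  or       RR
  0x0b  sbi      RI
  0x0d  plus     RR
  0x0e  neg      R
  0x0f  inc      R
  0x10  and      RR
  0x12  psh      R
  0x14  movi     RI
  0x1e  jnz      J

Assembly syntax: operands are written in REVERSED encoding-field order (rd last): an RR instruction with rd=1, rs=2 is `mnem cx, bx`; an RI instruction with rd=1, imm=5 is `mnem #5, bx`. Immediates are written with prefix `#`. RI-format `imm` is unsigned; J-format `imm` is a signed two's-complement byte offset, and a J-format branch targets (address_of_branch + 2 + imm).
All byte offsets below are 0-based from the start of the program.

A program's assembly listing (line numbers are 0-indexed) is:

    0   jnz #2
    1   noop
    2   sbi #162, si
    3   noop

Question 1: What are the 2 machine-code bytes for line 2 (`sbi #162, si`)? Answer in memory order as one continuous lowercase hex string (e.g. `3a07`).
line 2 (sbi): pack op=0xb:5|rd=4:3|imm=162:8 = 0x5ca2; big→ 5c a2

5ca2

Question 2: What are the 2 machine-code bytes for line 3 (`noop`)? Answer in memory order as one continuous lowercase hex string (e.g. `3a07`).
L3: noop op=0x9:5|pad=0:11 ⇒ 0x4800 ⇒ big 48 00

4800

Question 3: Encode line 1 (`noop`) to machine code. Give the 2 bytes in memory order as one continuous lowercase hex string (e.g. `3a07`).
4800

1. noop fields op=0x9:5|pad=0:11 → word 4800h → 48 00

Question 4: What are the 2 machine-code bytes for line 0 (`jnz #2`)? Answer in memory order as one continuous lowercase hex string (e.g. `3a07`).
f002

L0: jnz op=0x1e:5|imm=2:11 ⇒ 0xf002 ⇒ big f0 02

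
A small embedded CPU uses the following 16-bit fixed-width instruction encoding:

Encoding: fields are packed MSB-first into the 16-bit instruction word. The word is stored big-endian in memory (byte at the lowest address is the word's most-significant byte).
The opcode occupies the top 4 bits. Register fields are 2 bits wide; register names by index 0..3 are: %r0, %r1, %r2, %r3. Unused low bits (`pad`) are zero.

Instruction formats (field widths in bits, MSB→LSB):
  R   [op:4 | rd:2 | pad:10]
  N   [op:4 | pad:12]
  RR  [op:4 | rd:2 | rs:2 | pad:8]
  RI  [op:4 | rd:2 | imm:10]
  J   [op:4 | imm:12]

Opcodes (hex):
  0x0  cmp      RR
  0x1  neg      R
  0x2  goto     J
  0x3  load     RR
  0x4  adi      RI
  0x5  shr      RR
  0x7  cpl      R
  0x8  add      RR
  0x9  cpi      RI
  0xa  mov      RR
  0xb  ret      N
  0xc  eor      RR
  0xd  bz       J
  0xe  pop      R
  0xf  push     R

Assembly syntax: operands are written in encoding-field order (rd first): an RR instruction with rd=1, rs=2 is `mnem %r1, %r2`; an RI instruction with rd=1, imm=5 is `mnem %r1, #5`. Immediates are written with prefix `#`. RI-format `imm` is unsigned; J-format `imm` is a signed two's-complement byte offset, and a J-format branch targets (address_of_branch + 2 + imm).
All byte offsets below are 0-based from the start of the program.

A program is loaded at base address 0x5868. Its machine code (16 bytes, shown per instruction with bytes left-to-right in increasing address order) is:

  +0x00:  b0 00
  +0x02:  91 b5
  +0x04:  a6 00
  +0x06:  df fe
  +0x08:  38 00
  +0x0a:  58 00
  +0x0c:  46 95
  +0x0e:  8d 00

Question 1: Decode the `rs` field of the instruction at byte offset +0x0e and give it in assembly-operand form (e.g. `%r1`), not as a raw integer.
[0e] 8d 00 → 0x8d00
  opcode bits[15:12]=0x8: add/RR
  rd: (w>>10)&0x3=0x3 → %r3
  rs: (w>>8)&0x3=0x1 → %r1

%r1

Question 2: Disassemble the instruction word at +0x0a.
off 0x0a: read 58 00 as big → 0x5800
  op=0x5800>>12=0x5 ⇒ shr (RR)
  [11:10] rd=2 = %r2
  [9:8] rs=0 = %r0

shr %r2, %r0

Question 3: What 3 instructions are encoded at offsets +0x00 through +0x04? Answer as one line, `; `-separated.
ret; cpi %r0, #437; mov %r1, %r2

+0x00: b0 00 ⇒ word 0xb000 (big)
  opcode bits[15:12]=0xb: ret/N
+0x02: 91 b5 ⇒ word 0x91b5 (big)
  opcode bits[15:12]=0x9: cpi/RI
  rd: (w>>10)&0x3=0x0 → %r0
  imm: (w>>0)&0x3ff=0x1b5 → #437
+0x04: a6 00 ⇒ word 0xa600 (big)
  opcode bits[15:12]=0xa: mov/RR
  rd: (w>>10)&0x3=0x1 → %r1
  rs: (w>>8)&0x3=0x2 → %r2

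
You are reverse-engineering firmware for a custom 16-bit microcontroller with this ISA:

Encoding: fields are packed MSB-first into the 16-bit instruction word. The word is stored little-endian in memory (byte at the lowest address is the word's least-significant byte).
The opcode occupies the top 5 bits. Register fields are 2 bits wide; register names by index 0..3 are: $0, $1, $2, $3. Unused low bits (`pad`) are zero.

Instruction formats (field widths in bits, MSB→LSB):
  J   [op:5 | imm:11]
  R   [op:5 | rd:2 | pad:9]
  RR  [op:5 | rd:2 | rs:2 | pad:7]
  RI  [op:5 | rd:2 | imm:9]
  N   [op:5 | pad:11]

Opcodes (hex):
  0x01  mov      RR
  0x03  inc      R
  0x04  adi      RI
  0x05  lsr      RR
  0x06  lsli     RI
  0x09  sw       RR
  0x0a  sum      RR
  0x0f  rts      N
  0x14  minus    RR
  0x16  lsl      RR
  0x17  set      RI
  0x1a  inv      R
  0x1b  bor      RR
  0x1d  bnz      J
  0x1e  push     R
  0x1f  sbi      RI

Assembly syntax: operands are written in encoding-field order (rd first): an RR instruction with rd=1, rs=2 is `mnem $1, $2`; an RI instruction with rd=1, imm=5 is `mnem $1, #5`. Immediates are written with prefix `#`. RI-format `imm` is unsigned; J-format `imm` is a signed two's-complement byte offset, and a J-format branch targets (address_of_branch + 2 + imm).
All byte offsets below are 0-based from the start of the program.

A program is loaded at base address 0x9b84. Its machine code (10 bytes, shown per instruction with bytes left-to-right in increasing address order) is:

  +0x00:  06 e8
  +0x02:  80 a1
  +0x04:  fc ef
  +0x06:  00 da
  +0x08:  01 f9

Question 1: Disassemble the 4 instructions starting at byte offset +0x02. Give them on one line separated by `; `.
off 0x02: read 80 a1 as little → 0xa180
  op=0xa180>>11=0x14 ⇒ minus (RR)
  [10:9] rd=0 = $0
  [8:7] rs=3 = $3
off 0x04: read fc ef as little → 0xeffc
  op=0xeffc>>11=0x1d ⇒ bnz (J)
  [10:0] imm=2044 (s11→-4) = #-4
off 0x06: read 00 da as little → 0xda00
  op=0xda00>>11=0x1b ⇒ bor (RR)
  [10:9] rd=1 = $1
  [8:7] rs=0 = $0
off 0x08: read 01 f9 as little → 0xf901
  op=0xf901>>11=0x1f ⇒ sbi (RI)
  [10:9] rd=0 = $0
  [8:0] imm=257 = #257

minus $0, $3; bnz #-4; bor $1, $0; sbi $0, #257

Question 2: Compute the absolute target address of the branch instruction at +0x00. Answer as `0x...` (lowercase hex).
0x9b8c

+0x00: 06 e8 ⇒ word 0xe806 (little)
  op=0xe806>>11=0x1d ⇒ bnz (J)
  imm: (w>>0)&0x7ff=0x6 → #6
  target = base 0x9b84 + off 0x00 + 2 + imm 6 = 0x9b8c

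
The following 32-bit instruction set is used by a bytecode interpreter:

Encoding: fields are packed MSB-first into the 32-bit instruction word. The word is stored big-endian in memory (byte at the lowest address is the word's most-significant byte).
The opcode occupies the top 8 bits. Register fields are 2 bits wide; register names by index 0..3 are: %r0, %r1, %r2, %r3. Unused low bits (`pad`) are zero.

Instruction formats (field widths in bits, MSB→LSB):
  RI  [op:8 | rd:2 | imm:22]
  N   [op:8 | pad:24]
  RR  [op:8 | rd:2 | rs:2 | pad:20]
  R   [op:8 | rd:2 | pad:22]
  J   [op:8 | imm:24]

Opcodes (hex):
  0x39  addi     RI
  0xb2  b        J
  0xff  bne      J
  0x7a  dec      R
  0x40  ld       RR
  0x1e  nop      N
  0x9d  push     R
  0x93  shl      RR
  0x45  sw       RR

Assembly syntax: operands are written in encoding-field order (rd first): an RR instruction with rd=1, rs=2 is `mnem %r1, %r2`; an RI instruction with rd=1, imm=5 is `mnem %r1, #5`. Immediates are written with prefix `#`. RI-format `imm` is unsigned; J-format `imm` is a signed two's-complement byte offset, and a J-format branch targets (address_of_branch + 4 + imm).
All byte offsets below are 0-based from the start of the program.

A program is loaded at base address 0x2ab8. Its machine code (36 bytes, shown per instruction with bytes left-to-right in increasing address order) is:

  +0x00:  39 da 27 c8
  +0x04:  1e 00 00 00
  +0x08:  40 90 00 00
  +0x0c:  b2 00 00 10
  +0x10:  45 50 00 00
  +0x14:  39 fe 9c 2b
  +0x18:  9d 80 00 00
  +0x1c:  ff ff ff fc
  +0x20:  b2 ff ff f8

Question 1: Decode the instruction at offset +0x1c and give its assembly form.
off 0x1c: read ff ff ff fc as big → 0xfffffffc
  op=0xfffffffc>>24=0xff ⇒ bne (J)
  imm: (w>>0)&0xffffff=0xfffffc (s24→-4) → #-4

bne #-4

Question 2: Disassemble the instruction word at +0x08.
off 0x08: read 40 90 00 00 as big → 0x40900000
  top 8b → 0x40 → ld [RR]
  rd@[23:22]=0x2 ⇒ %r2
  rs@[21:20]=0x1 ⇒ %r1

ld %r2, %r1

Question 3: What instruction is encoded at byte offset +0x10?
[10] 45 50 00 00 → 0x45500000
  op=0x45500000>>24=0x45 ⇒ sw (RR)
  rd: (w>>22)&0x3=0x1 → %r1
  rs: (w>>20)&0x3=0x1 → %r1

sw %r1, %r1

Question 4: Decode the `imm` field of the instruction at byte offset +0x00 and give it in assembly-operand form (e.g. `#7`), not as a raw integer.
[00] 39 da 27 c8 → 0x39da27c8
  op=0x39da27c8>>24=0x39 ⇒ addi (RI)
  [23:22] rd=3 = %r3
  [21:0] imm=1714120 = #1714120

#1714120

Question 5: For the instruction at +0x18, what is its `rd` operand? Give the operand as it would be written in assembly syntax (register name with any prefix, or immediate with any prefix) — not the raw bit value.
@+18  big-endian(9d 80 00 00) = 0x9d800000
  op=0x9d800000>>24=0x9d ⇒ push (R)
  rd: (w>>22)&0x3=0x2 → %r2

%r2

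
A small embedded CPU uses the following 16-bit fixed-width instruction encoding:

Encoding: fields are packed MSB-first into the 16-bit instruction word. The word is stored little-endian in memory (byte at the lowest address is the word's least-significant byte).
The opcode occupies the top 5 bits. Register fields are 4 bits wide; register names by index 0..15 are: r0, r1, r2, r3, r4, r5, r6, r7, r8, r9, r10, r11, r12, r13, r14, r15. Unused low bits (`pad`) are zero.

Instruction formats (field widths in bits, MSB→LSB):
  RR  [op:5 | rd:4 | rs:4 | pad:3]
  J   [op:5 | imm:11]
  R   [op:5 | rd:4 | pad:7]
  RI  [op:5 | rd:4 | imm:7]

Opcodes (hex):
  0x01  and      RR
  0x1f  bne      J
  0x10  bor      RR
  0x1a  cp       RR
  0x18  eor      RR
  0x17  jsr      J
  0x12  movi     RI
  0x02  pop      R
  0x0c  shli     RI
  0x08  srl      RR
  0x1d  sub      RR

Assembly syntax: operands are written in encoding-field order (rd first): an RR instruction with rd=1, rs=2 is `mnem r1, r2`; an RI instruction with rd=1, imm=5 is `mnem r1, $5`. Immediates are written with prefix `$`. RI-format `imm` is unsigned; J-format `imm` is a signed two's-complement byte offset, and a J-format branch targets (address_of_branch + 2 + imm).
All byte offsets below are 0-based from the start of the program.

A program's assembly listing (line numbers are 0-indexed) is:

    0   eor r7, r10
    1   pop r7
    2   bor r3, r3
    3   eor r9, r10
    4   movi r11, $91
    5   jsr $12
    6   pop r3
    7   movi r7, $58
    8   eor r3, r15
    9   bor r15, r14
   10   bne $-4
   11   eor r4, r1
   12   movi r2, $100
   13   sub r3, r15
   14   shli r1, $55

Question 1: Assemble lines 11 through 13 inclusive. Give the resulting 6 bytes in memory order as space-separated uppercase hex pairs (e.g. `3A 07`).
08 C2 64 91 F8 E9

line 11 (eor): pack op=0x18:5|rd=4:4|rs=1:4|pad=0:3 = 0xc208; little→ 08 c2
line 12 (movi): pack op=0x12:5|rd=2:4|imm=100:7 = 0x9164; little→ 64 91
line 13 (sub): pack op=0x1d:5|rd=3:4|rs=15:4|pad=0:3 = 0xe9f8; little→ f8 e9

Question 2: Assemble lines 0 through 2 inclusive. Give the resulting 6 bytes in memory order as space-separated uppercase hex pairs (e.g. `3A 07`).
L0: eor op=0x18:5|rd=7:4|rs=10:4|pad=0:3 ⇒ 0xc3d0 ⇒ little d0 c3
L1: pop op=0x2:5|rd=7:4|pad=0:7 ⇒ 0x1380 ⇒ little 80 13
L2: bor op=0x10:5|rd=3:4|rs=3:4|pad=0:3 ⇒ 0x8198 ⇒ little 98 81

D0 C3 80 13 98 81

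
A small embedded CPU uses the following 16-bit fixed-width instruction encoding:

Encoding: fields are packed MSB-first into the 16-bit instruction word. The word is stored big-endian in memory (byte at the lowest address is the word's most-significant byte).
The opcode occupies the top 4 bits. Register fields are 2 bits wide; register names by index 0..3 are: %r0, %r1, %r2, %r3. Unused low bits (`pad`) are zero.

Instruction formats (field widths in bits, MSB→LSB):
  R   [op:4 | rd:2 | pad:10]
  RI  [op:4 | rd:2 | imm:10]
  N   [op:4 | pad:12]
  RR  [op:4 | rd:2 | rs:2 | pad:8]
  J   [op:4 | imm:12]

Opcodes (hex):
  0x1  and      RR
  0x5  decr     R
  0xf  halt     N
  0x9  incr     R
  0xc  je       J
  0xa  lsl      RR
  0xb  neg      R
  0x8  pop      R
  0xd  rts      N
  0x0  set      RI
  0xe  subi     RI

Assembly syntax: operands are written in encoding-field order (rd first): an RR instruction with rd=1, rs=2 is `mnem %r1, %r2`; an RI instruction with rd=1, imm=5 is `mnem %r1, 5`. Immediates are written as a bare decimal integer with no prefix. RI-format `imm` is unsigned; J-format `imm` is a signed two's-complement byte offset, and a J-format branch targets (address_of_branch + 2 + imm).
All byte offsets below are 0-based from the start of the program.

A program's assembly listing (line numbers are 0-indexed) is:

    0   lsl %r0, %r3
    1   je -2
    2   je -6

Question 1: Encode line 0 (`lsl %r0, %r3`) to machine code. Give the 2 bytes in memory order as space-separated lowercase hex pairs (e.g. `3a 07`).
a3 00

line 0 (lsl): pack op=0xa:4|rd=0:2|rs=3:2|pad=0:8 = 0xa300; big→ a3 00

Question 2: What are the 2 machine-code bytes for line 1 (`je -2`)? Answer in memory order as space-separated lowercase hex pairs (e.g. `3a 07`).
cf fe

1. je fields op=0xc:4|imm=-2:12 → word cffeh → cf fe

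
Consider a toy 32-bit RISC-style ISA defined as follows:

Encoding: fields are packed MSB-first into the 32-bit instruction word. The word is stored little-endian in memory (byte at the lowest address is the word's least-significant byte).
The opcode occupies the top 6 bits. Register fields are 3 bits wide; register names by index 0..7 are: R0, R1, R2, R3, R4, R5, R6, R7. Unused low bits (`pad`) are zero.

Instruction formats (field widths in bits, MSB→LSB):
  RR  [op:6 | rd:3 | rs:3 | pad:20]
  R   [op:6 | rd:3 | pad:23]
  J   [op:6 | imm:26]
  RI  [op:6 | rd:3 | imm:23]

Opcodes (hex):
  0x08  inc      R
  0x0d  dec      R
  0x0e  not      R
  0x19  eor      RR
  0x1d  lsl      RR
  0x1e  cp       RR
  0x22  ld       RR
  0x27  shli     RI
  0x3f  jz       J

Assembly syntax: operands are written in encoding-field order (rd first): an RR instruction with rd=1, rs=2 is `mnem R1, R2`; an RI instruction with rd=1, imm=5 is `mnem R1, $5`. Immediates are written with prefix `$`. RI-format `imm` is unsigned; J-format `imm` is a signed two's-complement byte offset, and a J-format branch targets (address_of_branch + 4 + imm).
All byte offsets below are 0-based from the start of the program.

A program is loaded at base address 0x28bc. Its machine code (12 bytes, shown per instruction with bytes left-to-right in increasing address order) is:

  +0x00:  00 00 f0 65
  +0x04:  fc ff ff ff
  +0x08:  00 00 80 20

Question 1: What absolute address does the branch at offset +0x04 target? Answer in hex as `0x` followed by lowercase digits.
0x28c0

[04] fc ff ff ff → 0xfffffffc
  op=0xfffffffc>>26=0x3f ⇒ jz (J)
  imm: (w>>0)&0x3ffffff=0x3fffffc (s26→-4) → $-4
  target = base 0x28bc + off 0x04 + 4 + imm -4 = 0x28c0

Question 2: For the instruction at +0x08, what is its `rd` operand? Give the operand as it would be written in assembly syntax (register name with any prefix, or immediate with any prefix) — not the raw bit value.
@+08  little-endian(00 00 80 20) = 0x20800000
  op=0x20800000>>26=0x8 ⇒ inc (R)
  rd: (w>>23)&0x7=0x1 → R1

R1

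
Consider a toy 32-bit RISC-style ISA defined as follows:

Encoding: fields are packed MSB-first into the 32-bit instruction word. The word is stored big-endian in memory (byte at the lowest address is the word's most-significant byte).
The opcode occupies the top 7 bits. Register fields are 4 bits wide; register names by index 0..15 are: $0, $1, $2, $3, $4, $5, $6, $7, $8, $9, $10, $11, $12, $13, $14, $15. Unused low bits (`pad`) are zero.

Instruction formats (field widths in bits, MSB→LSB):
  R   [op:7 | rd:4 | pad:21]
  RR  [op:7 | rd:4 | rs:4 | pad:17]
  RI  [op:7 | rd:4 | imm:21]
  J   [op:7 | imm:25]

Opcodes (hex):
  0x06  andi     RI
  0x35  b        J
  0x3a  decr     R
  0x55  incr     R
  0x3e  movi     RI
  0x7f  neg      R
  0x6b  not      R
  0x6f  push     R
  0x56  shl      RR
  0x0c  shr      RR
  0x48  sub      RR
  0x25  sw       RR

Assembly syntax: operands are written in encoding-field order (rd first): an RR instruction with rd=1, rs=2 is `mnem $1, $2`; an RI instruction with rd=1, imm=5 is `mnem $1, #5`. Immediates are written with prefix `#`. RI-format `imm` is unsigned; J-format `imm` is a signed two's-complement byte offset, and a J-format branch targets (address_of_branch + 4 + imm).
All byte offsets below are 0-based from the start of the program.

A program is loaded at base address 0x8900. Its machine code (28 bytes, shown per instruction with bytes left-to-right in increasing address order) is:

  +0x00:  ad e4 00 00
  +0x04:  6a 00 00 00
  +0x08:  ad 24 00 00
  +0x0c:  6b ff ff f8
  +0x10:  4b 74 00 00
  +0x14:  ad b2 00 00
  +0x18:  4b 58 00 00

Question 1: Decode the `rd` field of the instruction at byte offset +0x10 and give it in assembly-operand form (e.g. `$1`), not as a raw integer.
off 0x10: read 4b 74 00 00 as big → 0x4b740000
  opcode bits[31:25]=0x25: sw/RR
  rd@[24:21]=0xb ⇒ $11
  rs@[20:17]=0xa ⇒ $10

$11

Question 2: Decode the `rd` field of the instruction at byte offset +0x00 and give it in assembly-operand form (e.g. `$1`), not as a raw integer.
$15

@+00  big-endian(ad e4 00 00) = 0xade40000
  top 7b → 0x56 → shl [RR]
  rd@[24:21]=0xf ⇒ $15
  rs@[20:17]=0x2 ⇒ $2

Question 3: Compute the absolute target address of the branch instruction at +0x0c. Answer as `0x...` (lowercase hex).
0x8908

@+0c  big-endian(6b ff ff f8) = 0x6bfffff8
  top 7b → 0x35 → b [J]
  imm@[24:0]=0x1fffff8 (s25→-8) ⇒ #-8
  target = base 0x8900 + off 0x0c + 4 + imm -8 = 0x8908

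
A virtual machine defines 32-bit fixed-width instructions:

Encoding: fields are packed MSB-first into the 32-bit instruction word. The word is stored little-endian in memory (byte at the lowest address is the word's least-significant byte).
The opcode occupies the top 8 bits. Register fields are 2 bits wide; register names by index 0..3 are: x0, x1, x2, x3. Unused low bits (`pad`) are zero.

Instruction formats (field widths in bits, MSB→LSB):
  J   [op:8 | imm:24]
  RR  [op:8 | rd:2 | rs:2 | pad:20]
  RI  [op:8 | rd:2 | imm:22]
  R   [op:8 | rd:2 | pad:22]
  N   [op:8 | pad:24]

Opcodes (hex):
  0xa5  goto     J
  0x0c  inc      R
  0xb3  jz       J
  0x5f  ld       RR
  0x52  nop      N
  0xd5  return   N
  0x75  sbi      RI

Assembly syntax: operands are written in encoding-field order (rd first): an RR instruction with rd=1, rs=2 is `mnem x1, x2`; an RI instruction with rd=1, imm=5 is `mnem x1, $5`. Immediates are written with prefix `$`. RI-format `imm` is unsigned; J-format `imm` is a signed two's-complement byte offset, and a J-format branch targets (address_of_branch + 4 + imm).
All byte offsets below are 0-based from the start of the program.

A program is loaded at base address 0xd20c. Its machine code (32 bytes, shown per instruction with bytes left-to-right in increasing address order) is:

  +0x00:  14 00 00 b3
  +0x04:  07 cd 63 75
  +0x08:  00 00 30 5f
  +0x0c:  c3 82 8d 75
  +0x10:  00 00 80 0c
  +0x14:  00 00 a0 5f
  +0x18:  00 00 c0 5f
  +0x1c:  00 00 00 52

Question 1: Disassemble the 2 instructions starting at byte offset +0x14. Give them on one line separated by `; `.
+0x14: 00 00 a0 5f ⇒ word 0x5fa00000 (little)
  opcode bits[31:24]=0x5f: ld/RR
  [23:22] rd=2 = x2
  [21:20] rs=2 = x2
+0x18: 00 00 c0 5f ⇒ word 0x5fc00000 (little)
  opcode bits[31:24]=0x5f: ld/RR
  [23:22] rd=3 = x3
  [21:20] rs=0 = x0

ld x2, x2; ld x3, x0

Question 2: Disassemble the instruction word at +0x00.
jz $20

[00] 14 00 00 b3 → 0xb3000014
  top 8b → 0xb3 → jz [J]
  imm@[23:0]=0x14 ⇒ $20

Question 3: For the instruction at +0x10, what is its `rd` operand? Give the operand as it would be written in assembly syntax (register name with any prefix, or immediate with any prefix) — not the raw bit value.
off 0x10: read 00 00 80 0c as little → 0x0c800000
  op=0x0c800000>>24=0xc ⇒ inc (R)
  [23:22] rd=2 = x2

x2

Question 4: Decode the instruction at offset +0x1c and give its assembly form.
nop

[1c] 00 00 00 52 → 0x52000000
  opcode bits[31:24]=0x52: nop/N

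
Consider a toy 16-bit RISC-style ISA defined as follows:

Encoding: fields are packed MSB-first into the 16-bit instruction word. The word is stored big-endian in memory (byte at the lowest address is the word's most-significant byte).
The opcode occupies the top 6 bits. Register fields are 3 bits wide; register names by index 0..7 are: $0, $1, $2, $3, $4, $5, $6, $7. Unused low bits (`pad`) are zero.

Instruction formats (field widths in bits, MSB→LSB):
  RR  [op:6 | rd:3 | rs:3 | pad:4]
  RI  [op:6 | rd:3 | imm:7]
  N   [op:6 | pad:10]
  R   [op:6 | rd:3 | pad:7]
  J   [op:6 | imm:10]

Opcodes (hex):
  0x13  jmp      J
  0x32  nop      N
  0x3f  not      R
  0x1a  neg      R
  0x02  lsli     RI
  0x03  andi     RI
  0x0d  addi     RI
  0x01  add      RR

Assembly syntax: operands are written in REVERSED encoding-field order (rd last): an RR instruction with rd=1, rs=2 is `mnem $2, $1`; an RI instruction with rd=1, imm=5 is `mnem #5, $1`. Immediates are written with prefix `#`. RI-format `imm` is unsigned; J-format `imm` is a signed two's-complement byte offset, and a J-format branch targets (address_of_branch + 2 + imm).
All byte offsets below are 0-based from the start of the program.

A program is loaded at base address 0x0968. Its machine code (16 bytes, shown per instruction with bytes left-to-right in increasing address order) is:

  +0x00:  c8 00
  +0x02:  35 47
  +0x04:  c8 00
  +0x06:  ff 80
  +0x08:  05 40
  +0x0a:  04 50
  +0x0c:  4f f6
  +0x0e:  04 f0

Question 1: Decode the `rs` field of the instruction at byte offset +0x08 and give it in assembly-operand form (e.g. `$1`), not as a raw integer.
@+08  big-endian(05 40) = 0x0540
  opcode bits[15:10]=0x1: add/RR
  rd: (w>>7)&0x7=0x2 → $2
  rs: (w>>4)&0x7=0x4 → $4

$4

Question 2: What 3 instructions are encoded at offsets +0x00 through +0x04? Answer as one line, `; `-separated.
nop; addi #71, $2; nop

off 0x00: read c8 00 as big → 0xc800
  opcode bits[15:10]=0x32: nop/N
off 0x02: read 35 47 as big → 0x3547
  opcode bits[15:10]=0xd: addi/RI
  rd@[9:7]=0x2 ⇒ $2
  imm@[6:0]=0x47 ⇒ #71
off 0x04: read c8 00 as big → 0xc800
  opcode bits[15:10]=0x32: nop/N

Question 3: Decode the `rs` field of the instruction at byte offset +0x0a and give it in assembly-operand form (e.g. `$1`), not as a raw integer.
$5

[0a] 04 50 → 0x0450
  top 6b → 0x1 → add [RR]
  [9:7] rd=0 = $0
  [6:4] rs=5 = $5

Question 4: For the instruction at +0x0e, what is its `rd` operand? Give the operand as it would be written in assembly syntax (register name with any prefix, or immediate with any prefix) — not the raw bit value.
$1

[0e] 04 f0 → 0x04f0
  top 6b → 0x1 → add [RR]
  rd@[9:7]=0x1 ⇒ $1
  rs@[6:4]=0x7 ⇒ $7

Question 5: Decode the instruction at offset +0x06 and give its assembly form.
not $7

+0x06: ff 80 ⇒ word 0xff80 (big)
  opcode bits[15:10]=0x3f: not/R
  [9:7] rd=7 = $7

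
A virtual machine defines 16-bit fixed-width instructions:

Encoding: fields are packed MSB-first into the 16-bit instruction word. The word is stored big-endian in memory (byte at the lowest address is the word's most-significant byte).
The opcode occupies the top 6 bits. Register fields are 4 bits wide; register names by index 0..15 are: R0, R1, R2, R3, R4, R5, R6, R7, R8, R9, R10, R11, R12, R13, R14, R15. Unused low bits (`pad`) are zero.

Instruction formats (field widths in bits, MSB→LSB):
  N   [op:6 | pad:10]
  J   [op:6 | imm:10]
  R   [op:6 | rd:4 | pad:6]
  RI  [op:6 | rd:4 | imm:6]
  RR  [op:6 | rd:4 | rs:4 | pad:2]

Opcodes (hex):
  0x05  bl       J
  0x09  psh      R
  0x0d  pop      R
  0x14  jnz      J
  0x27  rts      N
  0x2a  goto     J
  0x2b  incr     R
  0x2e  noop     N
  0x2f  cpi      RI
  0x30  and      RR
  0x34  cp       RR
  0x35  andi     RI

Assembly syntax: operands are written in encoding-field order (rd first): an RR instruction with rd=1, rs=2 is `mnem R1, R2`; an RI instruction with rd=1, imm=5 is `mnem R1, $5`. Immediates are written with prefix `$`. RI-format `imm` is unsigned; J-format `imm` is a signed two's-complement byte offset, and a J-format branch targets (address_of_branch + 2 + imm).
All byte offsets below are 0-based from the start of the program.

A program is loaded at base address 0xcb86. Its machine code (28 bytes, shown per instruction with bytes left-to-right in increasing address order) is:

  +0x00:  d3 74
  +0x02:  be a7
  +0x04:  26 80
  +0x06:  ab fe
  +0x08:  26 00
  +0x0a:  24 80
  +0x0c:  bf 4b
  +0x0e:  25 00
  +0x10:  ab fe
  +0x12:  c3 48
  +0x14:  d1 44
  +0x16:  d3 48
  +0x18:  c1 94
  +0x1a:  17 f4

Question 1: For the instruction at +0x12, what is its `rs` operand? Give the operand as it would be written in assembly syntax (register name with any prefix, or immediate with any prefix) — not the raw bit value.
R2

@+12  big-endian(c3 48) = 0xc348
  op=0xc348>>10=0x30 ⇒ and (RR)
  rd@[9:6]=0xd ⇒ R13
  rs@[5:2]=0x2 ⇒ R2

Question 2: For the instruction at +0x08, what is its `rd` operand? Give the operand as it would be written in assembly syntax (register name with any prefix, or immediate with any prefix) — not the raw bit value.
[08] 26 00 → 0x2600
  op=0x2600>>10=0x9 ⇒ psh (R)
  [9:6] rd=8 = R8

R8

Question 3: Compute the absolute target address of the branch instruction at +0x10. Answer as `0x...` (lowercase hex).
0xcb96

off 0x10: read ab fe as big → 0xabfe
  opcode bits[15:10]=0x2a: goto/J
  [9:0] imm=1022 (s10→-2) = $-2
  target = base 0xcb86 + off 0x10 + 2 + imm -2 = 0xcb96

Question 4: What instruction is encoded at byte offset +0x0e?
+0x0e: 25 00 ⇒ word 0x2500 (big)
  top 6b → 0x9 → psh [R]
  [9:6] rd=4 = R4

psh R4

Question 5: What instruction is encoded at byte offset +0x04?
psh R10

[04] 26 80 → 0x2680
  opcode bits[15:10]=0x9: psh/R
  rd: (w>>6)&0xf=0xa → R10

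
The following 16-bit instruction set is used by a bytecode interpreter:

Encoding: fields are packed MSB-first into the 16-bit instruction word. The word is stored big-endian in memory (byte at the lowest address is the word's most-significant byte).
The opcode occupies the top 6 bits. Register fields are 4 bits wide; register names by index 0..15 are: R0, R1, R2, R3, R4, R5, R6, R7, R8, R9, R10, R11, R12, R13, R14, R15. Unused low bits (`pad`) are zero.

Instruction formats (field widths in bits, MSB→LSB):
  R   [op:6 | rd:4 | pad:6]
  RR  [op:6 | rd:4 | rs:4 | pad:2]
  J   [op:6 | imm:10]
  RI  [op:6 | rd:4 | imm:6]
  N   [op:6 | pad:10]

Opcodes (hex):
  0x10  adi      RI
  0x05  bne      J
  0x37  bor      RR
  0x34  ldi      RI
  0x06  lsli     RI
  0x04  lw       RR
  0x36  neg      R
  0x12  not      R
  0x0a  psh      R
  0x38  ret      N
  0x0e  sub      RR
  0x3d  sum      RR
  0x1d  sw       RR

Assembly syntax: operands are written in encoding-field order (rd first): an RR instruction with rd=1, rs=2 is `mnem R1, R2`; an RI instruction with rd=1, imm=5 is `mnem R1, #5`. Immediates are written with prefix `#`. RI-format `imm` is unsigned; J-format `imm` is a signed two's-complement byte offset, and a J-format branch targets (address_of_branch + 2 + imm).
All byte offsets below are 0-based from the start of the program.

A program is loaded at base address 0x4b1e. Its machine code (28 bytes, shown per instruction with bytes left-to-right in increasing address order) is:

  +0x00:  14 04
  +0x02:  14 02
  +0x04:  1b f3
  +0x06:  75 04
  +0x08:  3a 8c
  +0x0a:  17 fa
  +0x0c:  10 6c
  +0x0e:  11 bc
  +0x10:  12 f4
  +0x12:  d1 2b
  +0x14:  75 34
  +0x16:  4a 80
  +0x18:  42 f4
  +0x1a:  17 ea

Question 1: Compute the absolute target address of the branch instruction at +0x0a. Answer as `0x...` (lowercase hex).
0x4b24

[0a] 17 fa → 0x17fa
  op=0x17fa>>10=0x5 ⇒ bne (J)
  [9:0] imm=1018 (s10→-6) = #-6
  target = base 0x4b1e + off 0x0a + 2 + imm -6 = 0x4b24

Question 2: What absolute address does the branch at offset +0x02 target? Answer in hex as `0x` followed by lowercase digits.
@+02  big-endian(14 02) = 0x1402
  op=0x1402>>10=0x5 ⇒ bne (J)
  [9:0] imm=2 = #2
  target = base 0x4b1e + off 0x02 + 2 + imm 2 = 0x4b24

0x4b24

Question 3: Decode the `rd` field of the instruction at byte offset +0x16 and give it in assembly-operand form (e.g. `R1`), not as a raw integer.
R10

[16] 4a 80 → 0x4a80
  opcode bits[15:10]=0x12: not/R
  rd: (w>>6)&0xf=0xa → R10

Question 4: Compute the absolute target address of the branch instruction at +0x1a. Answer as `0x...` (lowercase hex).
0x4b24

[1a] 17 ea → 0x17ea
  opcode bits[15:10]=0x5: bne/J
  [9:0] imm=1002 (s10→-22) = #-22
  target = base 0x4b1e + off 0x1a + 2 + imm -22 = 0x4b24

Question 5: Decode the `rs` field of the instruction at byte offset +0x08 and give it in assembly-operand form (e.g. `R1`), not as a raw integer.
@+08  big-endian(3a 8c) = 0x3a8c
  opcode bits[15:10]=0xe: sub/RR
  rd: (w>>6)&0xf=0xa → R10
  rs: (w>>2)&0xf=0x3 → R3

R3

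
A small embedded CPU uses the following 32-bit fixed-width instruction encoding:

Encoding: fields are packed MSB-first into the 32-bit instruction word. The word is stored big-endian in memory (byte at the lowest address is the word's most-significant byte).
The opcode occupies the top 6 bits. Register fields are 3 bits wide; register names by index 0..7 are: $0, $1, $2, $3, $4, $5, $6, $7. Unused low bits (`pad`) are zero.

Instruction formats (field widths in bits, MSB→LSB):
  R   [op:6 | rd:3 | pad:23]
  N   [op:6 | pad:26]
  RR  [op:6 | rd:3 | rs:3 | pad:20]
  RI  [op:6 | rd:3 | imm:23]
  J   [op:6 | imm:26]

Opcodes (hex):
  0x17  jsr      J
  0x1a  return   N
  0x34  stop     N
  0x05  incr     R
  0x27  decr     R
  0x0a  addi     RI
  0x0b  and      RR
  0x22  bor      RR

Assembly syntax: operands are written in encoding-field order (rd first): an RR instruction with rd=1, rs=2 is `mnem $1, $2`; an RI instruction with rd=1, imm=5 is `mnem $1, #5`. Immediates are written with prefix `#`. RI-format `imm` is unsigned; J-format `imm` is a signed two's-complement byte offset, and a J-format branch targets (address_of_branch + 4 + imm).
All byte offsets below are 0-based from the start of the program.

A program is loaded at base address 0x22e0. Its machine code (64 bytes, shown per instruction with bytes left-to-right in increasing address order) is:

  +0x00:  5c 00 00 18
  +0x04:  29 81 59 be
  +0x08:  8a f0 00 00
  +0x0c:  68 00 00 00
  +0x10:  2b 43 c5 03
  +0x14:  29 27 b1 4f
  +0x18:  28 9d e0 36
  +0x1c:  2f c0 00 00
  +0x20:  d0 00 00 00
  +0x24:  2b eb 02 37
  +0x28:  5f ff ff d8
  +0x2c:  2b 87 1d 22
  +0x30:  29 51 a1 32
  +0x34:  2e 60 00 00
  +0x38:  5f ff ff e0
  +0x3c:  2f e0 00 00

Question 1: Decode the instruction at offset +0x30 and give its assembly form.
addi $2, #5349682

[30] 29 51 a1 32 → 0x2951a132
  op=0x2951a132>>26=0xa ⇒ addi (RI)
  [25:23] rd=2 = $2
  [22:0] imm=5349682 = #5349682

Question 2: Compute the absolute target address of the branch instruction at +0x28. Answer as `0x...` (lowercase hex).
+0x28: 5f ff ff d8 ⇒ word 0x5fffffd8 (big)
  top 6b → 0x17 → jsr [J]
  imm: (w>>0)&0x3ffffff=0x3ffffd8 (s26→-40) → #-40
  target = base 0x22e0 + off 0x28 + 4 + imm -40 = 0x22e4

0x22e4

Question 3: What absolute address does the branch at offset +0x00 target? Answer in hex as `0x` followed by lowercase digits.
0x22fc

off 0x00: read 5c 00 00 18 as big → 0x5c000018
  top 6b → 0x17 → jsr [J]
  imm@[25:0]=0x18 ⇒ #24
  target = base 0x22e0 + off 0x00 + 4 + imm 24 = 0x22fc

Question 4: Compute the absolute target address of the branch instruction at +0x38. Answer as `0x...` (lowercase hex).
@+38  big-endian(5f ff ff e0) = 0x5fffffe0
  op=0x5fffffe0>>26=0x17 ⇒ jsr (J)
  [25:0] imm=67108832 (s26→-32) = #-32
  target = base 0x22e0 + off 0x38 + 4 + imm -32 = 0x22fc

0x22fc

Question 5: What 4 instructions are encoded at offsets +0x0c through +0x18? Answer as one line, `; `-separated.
+0x0c: 68 00 00 00 ⇒ word 0x68000000 (big)
  opcode bits[31:26]=0x1a: return/N
+0x10: 2b 43 c5 03 ⇒ word 0x2b43c503 (big)
  opcode bits[31:26]=0xa: addi/RI
  rd: (w>>23)&0x7=0x6 → $6
  imm: (w>>0)&0x7fffff=0x43c503 → #4441347
+0x14: 29 27 b1 4f ⇒ word 0x2927b14f (big)
  opcode bits[31:26]=0xa: addi/RI
  rd: (w>>23)&0x7=0x2 → $2
  imm: (w>>0)&0x7fffff=0x27b14f → #2601295
+0x18: 28 9d e0 36 ⇒ word 0x289de036 (big)
  opcode bits[31:26]=0xa: addi/RI
  rd: (w>>23)&0x7=0x1 → $1
  imm: (w>>0)&0x7fffff=0x1de036 → #1957942

return; addi $6, #4441347; addi $2, #2601295; addi $1, #1957942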